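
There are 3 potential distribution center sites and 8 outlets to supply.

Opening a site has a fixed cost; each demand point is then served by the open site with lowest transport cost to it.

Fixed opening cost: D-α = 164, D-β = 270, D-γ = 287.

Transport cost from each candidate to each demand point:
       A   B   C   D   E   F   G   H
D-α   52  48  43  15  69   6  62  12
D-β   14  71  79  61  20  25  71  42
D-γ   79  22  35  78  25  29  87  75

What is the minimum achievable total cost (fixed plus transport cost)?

Open {D-α}: assign each demand point to its cheapest open site.
  A→D-α 52, B→D-α 48, C→D-α 43, D→D-α 15, E→D-α 69, F→D-α 6, G→D-α 62, H→D-α 12
  transport cost 307, fixed 164 → total 471.
Compare {D-β}: transport cost 383 + fixed 270 = 653.
Compare {D-α, D-β}: transport cost 220 + fixed 434 = 654.
Compare {D-α, D-γ}: transport cost 229 + fixed 451 = 680.
All other subsets cost ≥ 653. Minimum total cost: 471.

471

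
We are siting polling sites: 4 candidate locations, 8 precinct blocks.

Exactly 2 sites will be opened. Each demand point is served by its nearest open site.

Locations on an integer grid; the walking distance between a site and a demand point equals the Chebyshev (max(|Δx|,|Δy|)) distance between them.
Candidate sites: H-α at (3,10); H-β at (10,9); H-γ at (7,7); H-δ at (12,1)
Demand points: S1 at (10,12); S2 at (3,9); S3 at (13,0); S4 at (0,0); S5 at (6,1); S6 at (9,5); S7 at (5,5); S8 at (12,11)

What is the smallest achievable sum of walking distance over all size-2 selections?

32

Open {H-γ, H-δ}.
  S1→H-γ 5, S2→H-γ 4, S3→H-δ 1, S4→H-γ 7, S5→H-γ 6, S6→H-γ 2, S7→H-γ 2, S8→H-γ 5  ⇒ total 32.
Compare {H-β, H-γ}: total 33.
Compare {H-α, H-γ}: total 35.
No size-2 selection does better; minimum is 32.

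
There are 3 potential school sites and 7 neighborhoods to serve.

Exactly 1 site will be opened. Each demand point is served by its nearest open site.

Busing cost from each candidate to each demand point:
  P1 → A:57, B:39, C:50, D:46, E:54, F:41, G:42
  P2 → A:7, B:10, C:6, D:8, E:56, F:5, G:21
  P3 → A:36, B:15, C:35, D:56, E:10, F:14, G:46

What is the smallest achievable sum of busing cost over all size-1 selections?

113

Open {P2}.
  A→P2 7, B→P2 10, C→P2 6, D→P2 8, E→P2 56, F→P2 5, G→P2 21  ⇒ total 113.
Compare {P3}: total 212.
Compare {P1}: total 329.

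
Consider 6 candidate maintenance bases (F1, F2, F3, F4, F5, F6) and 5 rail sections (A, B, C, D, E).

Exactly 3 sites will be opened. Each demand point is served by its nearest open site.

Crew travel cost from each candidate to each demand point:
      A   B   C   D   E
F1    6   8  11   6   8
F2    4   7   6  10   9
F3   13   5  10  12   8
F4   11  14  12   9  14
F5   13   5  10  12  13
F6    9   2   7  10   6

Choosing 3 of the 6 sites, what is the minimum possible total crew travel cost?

24

Open {F1, F2, F6}.
  A→F2 4, B→F6 2, C→F2 6, D→F1 6, E→F6 6  ⇒ total 24.
Compare {F1, F3, F6}: total 27.
Compare {F1, F4, F6}: total 27.
No size-3 selection does better; minimum is 24.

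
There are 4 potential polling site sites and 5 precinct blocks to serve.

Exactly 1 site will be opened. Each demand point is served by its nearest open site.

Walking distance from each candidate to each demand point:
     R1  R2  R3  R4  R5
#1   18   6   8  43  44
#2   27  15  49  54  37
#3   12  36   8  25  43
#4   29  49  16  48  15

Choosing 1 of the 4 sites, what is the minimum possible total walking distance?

Open {#1}.
  R1→#1 18, R2→#1 6, R3→#1 8, R4→#1 43, R5→#1 44  ⇒ total 119.
Compare {#3}: total 124.
Compare {#4}: total 157.
No size-1 selection does better; minimum is 119.

119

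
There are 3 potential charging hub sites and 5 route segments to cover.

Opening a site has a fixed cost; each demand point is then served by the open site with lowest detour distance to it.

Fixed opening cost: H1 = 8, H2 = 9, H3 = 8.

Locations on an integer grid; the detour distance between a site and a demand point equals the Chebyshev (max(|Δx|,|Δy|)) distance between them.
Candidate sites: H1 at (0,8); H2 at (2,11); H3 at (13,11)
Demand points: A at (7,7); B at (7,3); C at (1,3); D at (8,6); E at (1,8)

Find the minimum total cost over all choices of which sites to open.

36

Open {H1}: assign each demand point to its cheapest open site.
  A→H1 7, B→H1 7, C→H1 5, D→H1 8, E→H1 1
  detour distance 28, fixed 8 → total 36.
Compare {H2}: detour distance 30 + fixed 9 = 39.
Compare {H1, H3}: detour distance 24 + fixed 16 = 40.
Compare {H1, H2}: detour distance 24 + fixed 17 = 41.
All other subsets cost ≥ 39. Minimum total cost: 36.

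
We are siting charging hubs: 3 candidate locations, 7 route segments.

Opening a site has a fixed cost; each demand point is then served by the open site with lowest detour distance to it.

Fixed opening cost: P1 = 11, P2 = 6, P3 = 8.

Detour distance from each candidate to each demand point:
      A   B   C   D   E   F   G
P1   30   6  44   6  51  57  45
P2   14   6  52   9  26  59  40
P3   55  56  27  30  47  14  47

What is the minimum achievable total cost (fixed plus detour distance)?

150

Open {P2, P3}: assign each demand point to its cheapest open site.
  A→P2 14, B→P2 6, C→P3 27, D→P2 9, E→P2 26, F→P3 14, G→P2 40
  detour distance 136, fixed 14 → total 150.
Compare {P1, P2, P3}: detour distance 133 + fixed 25 = 158.
Compare {P1, P3}: detour distance 175 + fixed 19 = 194.
Compare {P1, P2}: detour distance 193 + fixed 17 = 210.
All other subsets cost ≥ 158. Minimum total cost: 150.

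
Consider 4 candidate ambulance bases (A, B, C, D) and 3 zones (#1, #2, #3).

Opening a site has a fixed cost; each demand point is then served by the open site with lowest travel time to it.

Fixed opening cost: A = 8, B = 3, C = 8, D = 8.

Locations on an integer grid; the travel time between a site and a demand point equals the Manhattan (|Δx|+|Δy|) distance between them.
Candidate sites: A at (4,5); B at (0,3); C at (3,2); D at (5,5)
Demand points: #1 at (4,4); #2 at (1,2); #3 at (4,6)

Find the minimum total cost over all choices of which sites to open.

Open {A, B}: assign each demand point to its cheapest open site.
  #1→A 1, #2→B 2, #3→A 1
  travel time 4, fixed 11 → total 15.
Compare {A}: travel time 8 + fixed 8 = 16.
Compare {B}: travel time 14 + fixed 3 = 17.
Compare {B, D}: travel time 6 + fixed 11 = 17.
All other subsets cost ≥ 16. Minimum total cost: 15.

15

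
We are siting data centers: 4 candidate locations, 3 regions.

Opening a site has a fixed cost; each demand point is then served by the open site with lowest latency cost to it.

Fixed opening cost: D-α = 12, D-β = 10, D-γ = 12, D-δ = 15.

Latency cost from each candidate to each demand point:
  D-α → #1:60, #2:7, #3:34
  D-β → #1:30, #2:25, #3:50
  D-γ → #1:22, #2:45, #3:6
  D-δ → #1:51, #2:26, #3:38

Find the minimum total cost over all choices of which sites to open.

59

Open {D-α, D-γ}: assign each demand point to its cheapest open site.
  #1→D-γ 22, #2→D-α 7, #3→D-γ 6
  latency cost 35, fixed 24 → total 59.
Compare {D-α, D-β, D-γ}: latency cost 35 + fixed 34 = 69.
Compare {D-α, D-γ, D-δ}: latency cost 35 + fixed 39 = 74.
Compare {D-β, D-γ}: latency cost 53 + fixed 22 = 75.
All other subsets cost ≥ 69. Minimum total cost: 59.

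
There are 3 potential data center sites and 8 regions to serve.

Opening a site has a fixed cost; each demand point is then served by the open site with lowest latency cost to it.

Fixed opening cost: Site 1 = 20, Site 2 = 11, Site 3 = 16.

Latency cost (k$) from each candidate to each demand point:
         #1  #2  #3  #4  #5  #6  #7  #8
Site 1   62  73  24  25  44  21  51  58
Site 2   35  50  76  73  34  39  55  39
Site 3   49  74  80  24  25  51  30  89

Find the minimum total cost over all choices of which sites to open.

295

Open {Site 1, Site 2, Site 3}: assign each demand point to its cheapest open site.
  #1→Site 2 35, #2→Site 2 50, #3→Site 1 24, #4→Site 3 24, #5→Site 3 25, #6→Site 1 21, #7→Site 3 30, #8→Site 2 39
  latency cost 248, fixed 47 → total 295.
Compare {Site 1, Site 2}: latency cost 279 + fixed 31 = 310.
Compare {Site 1, Site 3}: latency cost 304 + fixed 36 = 340.
Compare {Site 2, Site 3}: latency cost 318 + fixed 27 = 345.
All other subsets cost ≥ 310. Minimum total cost: 295.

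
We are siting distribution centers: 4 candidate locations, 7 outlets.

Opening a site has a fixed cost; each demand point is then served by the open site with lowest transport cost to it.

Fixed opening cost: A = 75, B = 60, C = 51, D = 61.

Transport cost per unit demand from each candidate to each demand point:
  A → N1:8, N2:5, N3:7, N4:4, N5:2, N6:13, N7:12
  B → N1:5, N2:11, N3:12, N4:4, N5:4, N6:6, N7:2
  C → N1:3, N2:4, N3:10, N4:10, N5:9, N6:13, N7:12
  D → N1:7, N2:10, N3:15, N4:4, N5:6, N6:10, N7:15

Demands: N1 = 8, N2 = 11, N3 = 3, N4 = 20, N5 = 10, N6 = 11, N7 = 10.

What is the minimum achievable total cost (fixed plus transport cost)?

Open {B, C}: assign each demand point to its cheapest open site.
  N1→C 8×3=24, N2→C 11×4=44, N3→C 3×10=30, N4→B 20×4=80, N5→B 10×4=40, N6→B 11×6=66, N7→B 10×2=20
  transport cost 304, fixed 111 → total 415.
Compare {A, B}: transport cost 302 + fixed 135 = 437.
Compare {A, B, C}: transport cost 275 + fixed 186 = 461.
Compare {B}: transport cost 403 + fixed 60 = 463.
All other subsets cost ≥ 437. Minimum total cost: 415.

415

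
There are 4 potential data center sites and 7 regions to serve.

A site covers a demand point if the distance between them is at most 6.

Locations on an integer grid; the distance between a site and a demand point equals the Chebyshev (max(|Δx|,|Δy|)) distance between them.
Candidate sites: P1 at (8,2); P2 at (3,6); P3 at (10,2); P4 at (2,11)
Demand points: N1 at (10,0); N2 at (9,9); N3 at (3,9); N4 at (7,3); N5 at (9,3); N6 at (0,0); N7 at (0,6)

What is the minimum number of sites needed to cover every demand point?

Coverage sets (demand points within 6 of each site):
  P1: {N1, N4, N5}
  P2: {N2, N3, N4, N5, N6, N7}
  P3: {N1, N4, N5}
  P4: {N3, N7}
No single site covers all 7 demand points.
But {P1, P2} covers everything, so the minimum is 2.

2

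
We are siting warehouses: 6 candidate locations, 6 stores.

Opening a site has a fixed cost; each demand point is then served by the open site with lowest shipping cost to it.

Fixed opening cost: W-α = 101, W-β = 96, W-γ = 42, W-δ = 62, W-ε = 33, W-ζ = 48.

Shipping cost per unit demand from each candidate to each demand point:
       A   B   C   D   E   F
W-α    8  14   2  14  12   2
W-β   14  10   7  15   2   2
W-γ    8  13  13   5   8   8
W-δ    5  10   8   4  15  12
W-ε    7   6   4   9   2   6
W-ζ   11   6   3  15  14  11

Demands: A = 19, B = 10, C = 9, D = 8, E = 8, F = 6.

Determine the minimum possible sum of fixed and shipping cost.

370

Open {W-δ, W-ε}: assign each demand point to its cheapest open site.
  A→W-δ 19×5=95, B→W-ε 10×6=60, C→W-ε 9×4=36, D→W-δ 8×4=32, E→W-ε 8×2=16, F→W-ε 6×6=36
  shipping cost 275, fixed 95 → total 370.
Compare {W-ε}: shipping cost 353 + fixed 33 = 386.
Compare {W-γ, W-ε}: shipping cost 321 + fixed 75 = 396.
Compare {W-δ, W-ε, W-ζ}: shipping cost 266 + fixed 143 = 409.
All other subsets cost ≥ 386. Minimum total cost: 370.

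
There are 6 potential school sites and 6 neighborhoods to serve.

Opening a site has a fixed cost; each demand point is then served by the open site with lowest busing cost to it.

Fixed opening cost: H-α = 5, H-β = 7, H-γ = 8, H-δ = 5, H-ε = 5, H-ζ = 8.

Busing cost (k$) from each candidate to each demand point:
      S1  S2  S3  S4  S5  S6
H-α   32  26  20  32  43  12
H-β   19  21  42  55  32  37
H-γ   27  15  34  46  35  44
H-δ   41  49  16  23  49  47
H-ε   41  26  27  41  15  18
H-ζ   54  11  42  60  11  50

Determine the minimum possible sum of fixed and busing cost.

Open {H-α, H-β, H-δ, H-ζ}: assign each demand point to its cheapest open site.
  S1→H-β 19, S2→H-ζ 11, S3→H-δ 16, S4→H-δ 23, S5→H-ζ 11, S6→H-α 12
  busing cost 92, fixed 25 → total 117.
Compare {H-α, H-β, H-δ, H-ε, H-ζ}: busing cost 92 + fixed 30 = 122.
Compare {H-α, H-δ, H-ζ}: busing cost 105 + fixed 18 = 123.
Compare {H-β, H-δ, H-ε, H-ζ}: busing cost 98 + fixed 25 = 123.
All other subsets cost ≥ 122. Minimum total cost: 117.

117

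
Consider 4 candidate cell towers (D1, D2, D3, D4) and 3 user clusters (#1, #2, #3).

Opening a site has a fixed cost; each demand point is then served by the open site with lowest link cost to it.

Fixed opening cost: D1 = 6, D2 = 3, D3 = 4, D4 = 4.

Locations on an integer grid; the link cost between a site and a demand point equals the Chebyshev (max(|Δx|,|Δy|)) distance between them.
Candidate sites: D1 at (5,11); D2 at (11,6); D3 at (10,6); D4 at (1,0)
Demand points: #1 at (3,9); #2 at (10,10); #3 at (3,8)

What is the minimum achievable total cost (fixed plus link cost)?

16

Open {D1}: assign each demand point to its cheapest open site.
  #1→D1 2, #2→D1 5, #3→D1 3
  link cost 10, fixed 6 → total 16.
Compare {D1, D2}: link cost 9 + fixed 9 = 18.
Compare {D1, D3}: link cost 9 + fixed 10 = 19.
Compare {D1, D4}: link cost 10 + fixed 10 = 20.
All other subsets cost ≥ 18. Minimum total cost: 16.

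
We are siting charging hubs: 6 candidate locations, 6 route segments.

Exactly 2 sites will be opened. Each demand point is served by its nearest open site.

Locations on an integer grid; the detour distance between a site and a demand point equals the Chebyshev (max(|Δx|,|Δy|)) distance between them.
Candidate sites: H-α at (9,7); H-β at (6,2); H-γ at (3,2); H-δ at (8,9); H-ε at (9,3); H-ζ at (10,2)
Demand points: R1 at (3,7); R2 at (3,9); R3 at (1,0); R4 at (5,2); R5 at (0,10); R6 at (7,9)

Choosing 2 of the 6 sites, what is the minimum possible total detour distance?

Open {H-γ, H-δ}.
  R1→H-γ 5, R2→H-δ 5, R3→H-γ 2, R4→H-γ 2, R5→H-γ 8, R6→H-δ 1  ⇒ total 23.
Compare {H-α, H-γ}: total 25.
Compare {H-β, H-δ}: total 25.
No size-2 selection does better; minimum is 23.

23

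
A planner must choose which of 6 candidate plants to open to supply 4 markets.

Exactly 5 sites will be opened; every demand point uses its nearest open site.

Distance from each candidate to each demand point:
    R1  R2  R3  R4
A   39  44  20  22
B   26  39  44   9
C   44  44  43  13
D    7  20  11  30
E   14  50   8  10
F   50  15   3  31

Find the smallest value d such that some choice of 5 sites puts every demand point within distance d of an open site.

15

Open {A, B, C, D, F}.
  Farthest demand point is R2 at distance 15 (to F); all others are ≤ 15.
With {A, B, C, E, F} the worst case is 15.
With {A, B, D, E, F} the worst case is 15.
No size-5 selection achieves below 15.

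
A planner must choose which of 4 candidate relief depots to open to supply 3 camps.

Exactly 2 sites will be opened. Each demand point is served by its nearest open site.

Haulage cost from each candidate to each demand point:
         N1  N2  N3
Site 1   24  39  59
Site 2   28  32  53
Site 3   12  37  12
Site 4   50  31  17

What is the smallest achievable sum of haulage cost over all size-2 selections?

Open {Site 3, Site 4}.
  N1→Site 3 12, N2→Site 4 31, N3→Site 3 12  ⇒ total 55.
Compare {Site 2, Site 3}: total 56.
Compare {Site 1, Site 3}: total 61.
No size-2 selection does better; minimum is 55.

55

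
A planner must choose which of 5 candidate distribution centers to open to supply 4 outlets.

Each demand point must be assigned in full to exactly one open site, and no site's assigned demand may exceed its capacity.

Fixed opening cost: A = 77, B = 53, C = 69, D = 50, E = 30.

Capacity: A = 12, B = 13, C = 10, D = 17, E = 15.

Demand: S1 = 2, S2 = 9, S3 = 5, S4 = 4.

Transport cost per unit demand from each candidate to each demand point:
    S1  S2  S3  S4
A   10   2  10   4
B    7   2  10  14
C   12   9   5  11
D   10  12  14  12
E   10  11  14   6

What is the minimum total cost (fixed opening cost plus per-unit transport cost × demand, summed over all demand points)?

Open {B, E}; cheapest assignment that respects the capacities:
  B (cap 13, load 11): S1, S2 — cost 2×7 + 9×2 = 32
  E (cap 15, load 9): S3, S4 — cost 5×14 + 4×6 = 94
  Shipping 126, fixed 83 → total 209.
  Any other capacity-feasible assignment to {B, E} ships for at least 126.
Compare {B, C}: its best feasible assignment gives total 223.
Compare {A, B}: its best feasible assignment gives total 228.
Every other set of open sites that can feasibly serve all demand totals ≥ 223 even under its best assignment. Minimum: 209.

209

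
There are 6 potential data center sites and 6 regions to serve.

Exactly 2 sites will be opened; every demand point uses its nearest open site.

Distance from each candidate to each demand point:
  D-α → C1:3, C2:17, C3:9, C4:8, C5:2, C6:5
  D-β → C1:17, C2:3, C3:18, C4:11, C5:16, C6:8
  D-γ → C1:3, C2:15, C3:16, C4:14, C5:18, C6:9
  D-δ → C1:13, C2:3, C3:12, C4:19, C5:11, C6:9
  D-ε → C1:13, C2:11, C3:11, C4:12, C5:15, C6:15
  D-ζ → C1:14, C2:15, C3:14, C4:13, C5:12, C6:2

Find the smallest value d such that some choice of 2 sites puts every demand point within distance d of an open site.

Open {D-α, D-β}.
  Farthest demand point is C3 at distance 9 (to D-α); all others are ≤ 9.
With {D-α, D-δ} the worst case is 9.
With {D-α, D-ε} the worst case is 11.
No size-2 selection achieves below 9.

9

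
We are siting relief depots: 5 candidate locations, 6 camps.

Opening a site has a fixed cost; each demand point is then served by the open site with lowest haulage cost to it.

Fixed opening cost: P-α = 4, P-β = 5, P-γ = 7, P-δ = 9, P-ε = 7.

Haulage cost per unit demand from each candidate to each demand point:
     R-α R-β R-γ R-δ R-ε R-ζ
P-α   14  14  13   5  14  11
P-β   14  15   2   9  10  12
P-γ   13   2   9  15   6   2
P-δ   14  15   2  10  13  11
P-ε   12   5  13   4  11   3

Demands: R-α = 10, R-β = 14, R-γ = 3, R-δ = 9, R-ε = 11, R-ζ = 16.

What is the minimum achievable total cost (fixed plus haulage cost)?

Open {P-β, P-γ, P-ε}: assign each demand point to its cheapest open site.
  R-α→P-ε 10×12=120, R-β→P-γ 14×2=28, R-γ→P-β 3×2=6, R-δ→P-ε 9×4=36, R-ε→P-γ 11×6=66, R-ζ→P-γ 16×2=32
  haulage cost 288, fixed 19 → total 307.
Compare {P-γ, P-δ, P-ε}: haulage cost 288 + fixed 23 = 311.
Compare {P-α, P-β, P-γ, P-ε}: haulage cost 288 + fixed 23 = 311.
Compare {P-α, P-γ, P-δ, P-ε}: haulage cost 288 + fixed 27 = 315.
All other subsets cost ≥ 311. Minimum total cost: 307.

307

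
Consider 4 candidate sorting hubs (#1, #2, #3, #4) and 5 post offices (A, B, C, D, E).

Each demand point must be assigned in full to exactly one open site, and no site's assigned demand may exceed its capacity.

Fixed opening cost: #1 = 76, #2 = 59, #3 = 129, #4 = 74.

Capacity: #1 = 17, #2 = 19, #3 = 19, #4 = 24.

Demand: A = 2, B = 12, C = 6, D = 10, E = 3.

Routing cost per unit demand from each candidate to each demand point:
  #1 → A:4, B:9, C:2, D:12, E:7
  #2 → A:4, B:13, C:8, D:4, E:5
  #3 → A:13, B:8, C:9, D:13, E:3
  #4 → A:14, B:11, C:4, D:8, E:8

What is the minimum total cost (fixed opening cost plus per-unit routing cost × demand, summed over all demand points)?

352

Open {#2, #4}; cheapest assignment that respects the capacities:
  #2 (cap 19, load 15): A, D, E — cost 2×4 + 10×4 + 3×5 = 63
  #4 (cap 24, load 18): B, C — cost 12×11 + 6×4 = 156
  Shipping 219, fixed 133 → total 352.
  Any other capacity-feasible assignment to {#2, #4} ships for at least 219.
Compare {#1, #2}: its best feasible assignment gives total 354.
Compare {#2, #3}: its best feasible assignment gives total 389.
Every other set of open sites that can feasibly serve all demand totals ≥ 354 even under its best assignment. Minimum: 352.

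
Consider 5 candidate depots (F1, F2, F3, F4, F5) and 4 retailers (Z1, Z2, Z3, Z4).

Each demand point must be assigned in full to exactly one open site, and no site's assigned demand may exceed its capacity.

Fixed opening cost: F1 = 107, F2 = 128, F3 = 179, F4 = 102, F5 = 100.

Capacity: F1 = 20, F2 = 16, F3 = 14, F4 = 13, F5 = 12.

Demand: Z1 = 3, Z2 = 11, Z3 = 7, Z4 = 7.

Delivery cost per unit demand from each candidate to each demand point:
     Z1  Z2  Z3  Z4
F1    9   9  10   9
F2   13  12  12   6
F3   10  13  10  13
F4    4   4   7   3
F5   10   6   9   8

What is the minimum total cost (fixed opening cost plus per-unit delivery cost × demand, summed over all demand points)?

411

Open {F1, F4}; cheapest assignment that respects the capacities:
  F1 (cap 20, load 18): Z2, Z3 — cost 11×9 + 7×10 = 169
  F4 (cap 13, load 10): Z1, Z4 — cost 3×4 + 7×3 = 33
  Shipping 202, fixed 209 → total 411.
  Any other capacity-feasible assignment to {F1, F4} ships for at least 202.
Compare {F1, F5}: its best feasible assignment gives total 433.
Compare {F1, F4, F5}: its best feasible assignment gives total 478.
Every other set of open sites that can feasibly serve all demand totals ≥ 433 even under its best assignment. Minimum: 411.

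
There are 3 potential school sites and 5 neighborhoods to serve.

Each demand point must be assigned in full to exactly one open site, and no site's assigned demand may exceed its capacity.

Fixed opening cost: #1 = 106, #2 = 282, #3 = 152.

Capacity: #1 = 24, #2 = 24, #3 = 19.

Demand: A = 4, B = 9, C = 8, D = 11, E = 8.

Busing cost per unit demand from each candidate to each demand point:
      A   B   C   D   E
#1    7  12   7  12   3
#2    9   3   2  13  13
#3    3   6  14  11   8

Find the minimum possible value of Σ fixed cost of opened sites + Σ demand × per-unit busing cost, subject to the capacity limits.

Open {#1, #3}; cheapest assignment that respects the capacities:
  #1 (cap 24, load 23): A, C, D — cost 4×7 + 8×7 + 11×12 = 216
  #3 (cap 19, load 17): B, E — cost 9×6 + 8×8 = 118
  Shipping 334, fixed 258 → total 592.
  Any other capacity-feasible assignment to {#1, #3} ships for at least 334.
Compare {#1, #2}: its best feasible assignment gives total 615.
Compare {#2, #3}: its best feasible assignment gives total 698.
Every other set of open sites that can feasibly serve all demand totals ≥ 615 even under its best assignment. Minimum: 592.

592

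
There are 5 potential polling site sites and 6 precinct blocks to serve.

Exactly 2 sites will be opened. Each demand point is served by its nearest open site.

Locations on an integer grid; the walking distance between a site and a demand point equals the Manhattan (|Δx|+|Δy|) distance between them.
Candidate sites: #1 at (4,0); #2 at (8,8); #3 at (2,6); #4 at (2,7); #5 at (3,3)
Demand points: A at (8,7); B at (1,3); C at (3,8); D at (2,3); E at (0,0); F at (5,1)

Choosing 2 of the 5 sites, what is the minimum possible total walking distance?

19

Open {#2, #5}.
  A→#2 1, B→#5 2, C→#2 5, D→#5 1, E→#5 6, F→#5 4  ⇒ total 19.
Compare {#4, #5}: total 21.
Compare {#1, #2}: total 23.
No size-2 selection does better; minimum is 19.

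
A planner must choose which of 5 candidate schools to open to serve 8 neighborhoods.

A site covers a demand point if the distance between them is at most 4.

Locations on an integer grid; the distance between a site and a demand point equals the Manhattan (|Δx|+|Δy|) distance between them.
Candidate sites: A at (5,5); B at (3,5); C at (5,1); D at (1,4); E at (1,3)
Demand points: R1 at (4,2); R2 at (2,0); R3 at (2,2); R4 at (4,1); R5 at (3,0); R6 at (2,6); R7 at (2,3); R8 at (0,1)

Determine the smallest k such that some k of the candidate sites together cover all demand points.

2

Coverage sets (demand points within 4 of each site):
  A: {R1, R6}
  B: {R1, R3, R6, R7}
  C: {R1, R2, R3, R4, R5}
  D: {R3, R6, R7, R8}
  E: {R1, R2, R3, R6, R7, R8}
No single site covers all 8 demand points.
But {C, D} covers everything, so the minimum is 2.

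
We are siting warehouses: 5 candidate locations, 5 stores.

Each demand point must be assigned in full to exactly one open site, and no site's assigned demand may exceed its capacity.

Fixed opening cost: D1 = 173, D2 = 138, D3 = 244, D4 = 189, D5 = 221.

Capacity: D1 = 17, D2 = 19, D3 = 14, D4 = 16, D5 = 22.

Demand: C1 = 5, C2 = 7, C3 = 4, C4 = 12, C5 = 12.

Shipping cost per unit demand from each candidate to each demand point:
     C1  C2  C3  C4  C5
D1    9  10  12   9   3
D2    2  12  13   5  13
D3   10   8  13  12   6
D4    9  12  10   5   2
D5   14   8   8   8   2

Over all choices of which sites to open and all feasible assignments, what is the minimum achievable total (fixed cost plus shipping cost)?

629

Open {D2, D5}; cheapest assignment that respects the capacities:
  D2 (cap 19, load 19): C2, C4 — cost 7×12 + 12×5 = 144
  D5 (cap 22, load 21): C1, C3, C5 — cost 5×14 + 4×8 + 12×2 = 126
  Shipping 270, fixed 359 → total 629.
  Any other capacity-feasible assignment to {D2, D5} ships for at least 270.
Compare {D1, D2, D4}: its best feasible assignment gives total 704.
Compare {D1, D2, D5}: its best feasible assignment gives total 726.
Every other set of open sites that can feasibly serve all demand totals ≥ 704 even under its best assignment. Minimum: 629.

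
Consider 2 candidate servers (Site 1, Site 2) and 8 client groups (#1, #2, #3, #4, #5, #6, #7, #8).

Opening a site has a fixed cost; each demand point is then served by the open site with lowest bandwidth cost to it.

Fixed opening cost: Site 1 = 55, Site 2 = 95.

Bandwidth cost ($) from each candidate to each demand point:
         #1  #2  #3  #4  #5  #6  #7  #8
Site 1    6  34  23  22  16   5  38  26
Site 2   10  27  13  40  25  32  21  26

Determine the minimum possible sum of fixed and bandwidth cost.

Open {Site 1}: assign each demand point to its cheapest open site.
  #1→Site 1 6, #2→Site 1 34, #3→Site 1 23, #4→Site 1 22, #5→Site 1 16, #6→Site 1 5, #7→Site 1 38, #8→Site 1 26
  bandwidth cost 170, fixed 55 → total 225.
Compare {Site 1, Site 2}: bandwidth cost 136 + fixed 150 = 286.
Compare {Site 2}: bandwidth cost 194 + fixed 95 = 289.

225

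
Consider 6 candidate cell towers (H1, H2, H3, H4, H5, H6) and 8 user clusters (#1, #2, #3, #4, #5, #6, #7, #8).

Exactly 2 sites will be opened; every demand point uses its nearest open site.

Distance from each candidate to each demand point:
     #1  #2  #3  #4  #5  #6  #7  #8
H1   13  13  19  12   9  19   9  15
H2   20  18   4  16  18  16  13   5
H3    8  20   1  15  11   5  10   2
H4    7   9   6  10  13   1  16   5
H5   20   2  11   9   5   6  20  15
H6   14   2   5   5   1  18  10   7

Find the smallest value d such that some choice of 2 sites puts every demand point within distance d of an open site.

Open {H1, H4}.
  Farthest demand point is #4 at distance 10 (to H4); all others are ≤ 10.
With {H3, H5} the worst case is 10.
With {H3, H6} the worst case is 10.
No size-2 selection achieves below 10.

10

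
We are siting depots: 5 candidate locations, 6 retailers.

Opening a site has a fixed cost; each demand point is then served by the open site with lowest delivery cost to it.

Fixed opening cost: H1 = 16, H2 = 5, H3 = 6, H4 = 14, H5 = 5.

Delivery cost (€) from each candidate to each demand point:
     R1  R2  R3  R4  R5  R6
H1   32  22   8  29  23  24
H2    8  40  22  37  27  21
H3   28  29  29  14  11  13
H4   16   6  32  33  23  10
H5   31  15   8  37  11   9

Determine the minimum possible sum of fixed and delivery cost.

81

Open {H2, H3, H5}: assign each demand point to its cheapest open site.
  R1→H2 8, R2→H5 15, R3→H5 8, R4→H3 14, R5→H3 11, R6→H5 9
  delivery cost 65, fixed 16 → total 81.
Compare {H2, H3, H4, H5}: delivery cost 56 + fixed 30 = 86.
Compare {H3, H4, H5}: delivery cost 64 + fixed 25 = 89.
Compare {H3, H5}: delivery cost 85 + fixed 11 = 96.
All other subsets cost ≥ 86. Minimum total cost: 81.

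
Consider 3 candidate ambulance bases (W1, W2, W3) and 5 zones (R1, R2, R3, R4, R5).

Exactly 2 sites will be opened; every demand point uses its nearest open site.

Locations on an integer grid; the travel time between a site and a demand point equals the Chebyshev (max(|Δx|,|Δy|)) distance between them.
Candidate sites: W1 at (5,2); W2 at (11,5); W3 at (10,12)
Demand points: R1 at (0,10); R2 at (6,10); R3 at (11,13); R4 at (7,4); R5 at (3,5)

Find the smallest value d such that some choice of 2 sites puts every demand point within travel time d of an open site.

8

Open {W1, W2}.
  Farthest demand point is R1 at travel time 8 (to W1); all others are ≤ 8.
With {W1, W3} the worst case is 8.
With {W2, W3} the worst case is 10.
No size-2 selection achieves below 8.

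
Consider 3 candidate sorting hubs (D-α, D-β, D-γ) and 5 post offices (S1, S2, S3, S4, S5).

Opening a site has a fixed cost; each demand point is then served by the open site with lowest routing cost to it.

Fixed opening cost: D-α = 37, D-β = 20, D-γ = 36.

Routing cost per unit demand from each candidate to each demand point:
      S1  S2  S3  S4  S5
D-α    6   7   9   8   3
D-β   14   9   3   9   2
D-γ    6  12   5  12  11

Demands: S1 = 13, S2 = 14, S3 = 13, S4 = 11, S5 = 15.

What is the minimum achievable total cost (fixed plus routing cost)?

390

Open {D-α, D-β}: assign each demand point to its cheapest open site.
  S1→D-α 13×6=78, S2→D-α 14×7=98, S3→D-β 13×3=39, S4→D-α 11×8=88, S5→D-β 15×2=30
  routing cost 333, fixed 57 → total 390.
Compare {D-α, D-β, D-γ}: routing cost 333 + fixed 93 = 426.
Compare {D-β, D-γ}: routing cost 372 + fixed 56 = 428.
Compare {D-α, D-γ}: routing cost 374 + fixed 73 = 447.
All other subsets cost ≥ 426. Minimum total cost: 390.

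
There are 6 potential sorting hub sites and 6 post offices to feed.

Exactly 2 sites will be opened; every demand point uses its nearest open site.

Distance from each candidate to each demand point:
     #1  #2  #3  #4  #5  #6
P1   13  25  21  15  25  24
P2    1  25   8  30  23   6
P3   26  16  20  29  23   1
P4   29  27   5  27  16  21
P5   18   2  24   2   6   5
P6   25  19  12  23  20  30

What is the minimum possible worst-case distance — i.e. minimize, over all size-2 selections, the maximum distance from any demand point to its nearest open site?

Open {P2, P5}.
  Farthest demand point is #3 at distance 8 (to P2); all others are ≤ 8.
With {P4, P5} the worst case is 18.
With {P5, P6} the worst case is 18.
No size-2 selection achieves below 8.

8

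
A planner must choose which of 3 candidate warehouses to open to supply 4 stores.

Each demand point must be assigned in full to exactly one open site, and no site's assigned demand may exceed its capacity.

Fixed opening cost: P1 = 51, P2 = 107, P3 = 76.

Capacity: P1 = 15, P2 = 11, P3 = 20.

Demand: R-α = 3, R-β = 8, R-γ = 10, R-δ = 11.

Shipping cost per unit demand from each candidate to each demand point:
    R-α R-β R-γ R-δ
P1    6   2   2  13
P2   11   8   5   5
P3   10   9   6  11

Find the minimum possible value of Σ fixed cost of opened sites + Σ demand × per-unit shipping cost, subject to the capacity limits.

Open {P1, P3}; cheapest assignment that respects the capacities:
  P1 (cap 15, load 13): R-α, R-γ — cost 3×6 + 10×2 = 38
  P3 (cap 20, load 19): R-β, R-δ — cost 8×9 + 11×11 = 193
  Shipping 231, fixed 127 → total 358.
  Any other capacity-feasible assignment to {P1, P3} ships for at least 231.
Compare {P1, P2, P3}: its best feasible assignment gives total 383.
Every other set of open sites that can feasibly serve all demand totals ≥ 383 even under its best assignment. Minimum: 358.

358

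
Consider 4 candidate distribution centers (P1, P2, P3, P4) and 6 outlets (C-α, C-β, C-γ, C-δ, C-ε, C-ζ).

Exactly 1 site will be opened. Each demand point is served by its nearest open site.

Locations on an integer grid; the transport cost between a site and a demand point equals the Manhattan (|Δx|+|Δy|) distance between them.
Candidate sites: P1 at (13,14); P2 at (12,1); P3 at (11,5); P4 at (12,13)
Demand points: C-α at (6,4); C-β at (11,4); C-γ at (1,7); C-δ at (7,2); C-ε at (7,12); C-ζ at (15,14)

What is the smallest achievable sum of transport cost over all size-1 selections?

Open {P3}.
  C-α→P3 6, C-β→P3 1, C-γ→P3 12, C-δ→P3 7, C-ε→P3 11, C-ζ→P3 13  ⇒ total 50.
Compare {P2}: total 68.
Compare {P4}: total 68.
No size-1 selection does better; minimum is 50.

50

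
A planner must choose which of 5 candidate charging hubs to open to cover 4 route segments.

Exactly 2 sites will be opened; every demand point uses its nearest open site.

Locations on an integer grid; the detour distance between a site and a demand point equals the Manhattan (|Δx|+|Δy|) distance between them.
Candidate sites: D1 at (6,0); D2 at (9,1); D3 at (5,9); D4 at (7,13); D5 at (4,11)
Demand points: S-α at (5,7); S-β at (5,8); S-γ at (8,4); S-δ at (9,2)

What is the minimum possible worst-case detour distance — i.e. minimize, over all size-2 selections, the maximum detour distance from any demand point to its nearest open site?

4

Open {D2, D3}.
  Farthest demand point is S-γ at detour distance 4 (to D2); all others are ≤ 4.
With {D2, D5} the worst case is 5.
With {D1, D3} the worst case is 6.
No size-2 selection achieves below 4.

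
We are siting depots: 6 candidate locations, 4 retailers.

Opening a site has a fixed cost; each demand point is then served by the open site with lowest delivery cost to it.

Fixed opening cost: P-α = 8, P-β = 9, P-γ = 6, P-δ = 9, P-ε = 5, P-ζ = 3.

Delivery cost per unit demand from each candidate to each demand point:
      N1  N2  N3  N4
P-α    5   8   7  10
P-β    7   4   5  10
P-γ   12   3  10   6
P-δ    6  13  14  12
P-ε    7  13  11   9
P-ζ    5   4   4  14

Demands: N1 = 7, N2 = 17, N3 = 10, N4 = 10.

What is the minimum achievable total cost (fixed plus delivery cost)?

Open {P-γ, P-ζ}: assign each demand point to its cheapest open site.
  N1→P-ζ 7×5=35, N2→P-γ 17×3=51, N3→P-ζ 10×4=40, N4→P-γ 10×6=60
  delivery cost 186, fixed 9 → total 195.
Compare {P-γ, P-ε, P-ζ}: delivery cost 186 + fixed 14 = 200.
Compare {P-α, P-γ, P-ζ}: delivery cost 186 + fixed 17 = 203.
Compare {P-β, P-γ, P-ζ}: delivery cost 186 + fixed 18 = 204.
All other subsets cost ≥ 200. Minimum total cost: 195.

195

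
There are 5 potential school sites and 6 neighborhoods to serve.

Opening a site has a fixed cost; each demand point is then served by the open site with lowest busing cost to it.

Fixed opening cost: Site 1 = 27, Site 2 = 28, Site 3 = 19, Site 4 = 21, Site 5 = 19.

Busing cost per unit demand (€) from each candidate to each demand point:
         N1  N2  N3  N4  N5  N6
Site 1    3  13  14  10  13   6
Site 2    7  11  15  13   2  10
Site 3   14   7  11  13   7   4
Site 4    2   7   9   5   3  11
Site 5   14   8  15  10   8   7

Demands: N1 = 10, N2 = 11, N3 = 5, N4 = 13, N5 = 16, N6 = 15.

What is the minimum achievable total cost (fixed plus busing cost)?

Open {Site 3, Site 4}: assign each demand point to its cheapest open site.
  N1→Site 4 10×2=20, N2→Site 3 11×7=77, N3→Site 4 5×9=45, N4→Site 4 13×5=65, N5→Site 4 16×3=48, N6→Site 3 15×4=60
  busing cost 315, fixed 40 → total 355.
Compare {Site 2, Site 3, Site 4}: busing cost 299 + fixed 68 = 367.
Compare {Site 3, Site 4, Site 5}: busing cost 315 + fixed 59 = 374.
Compare {Site 1, Site 3, Site 4}: busing cost 315 + fixed 67 = 382.
All other subsets cost ≥ 367. Minimum total cost: 355.

355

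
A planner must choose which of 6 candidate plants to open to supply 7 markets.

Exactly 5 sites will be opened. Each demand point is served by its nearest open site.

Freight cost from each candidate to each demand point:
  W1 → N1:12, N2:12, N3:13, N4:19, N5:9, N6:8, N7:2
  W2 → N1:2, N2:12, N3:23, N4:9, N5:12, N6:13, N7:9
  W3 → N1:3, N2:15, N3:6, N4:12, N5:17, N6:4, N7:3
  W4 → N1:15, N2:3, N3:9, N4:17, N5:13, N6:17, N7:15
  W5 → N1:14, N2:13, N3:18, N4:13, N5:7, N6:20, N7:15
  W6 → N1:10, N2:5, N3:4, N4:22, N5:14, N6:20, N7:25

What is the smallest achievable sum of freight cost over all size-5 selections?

32

Open {W2, W3, W4, W5, W6}.
  N1→W2 2, N2→W4 3, N3→W6 4, N4→W2 9, N5→W5 7, N6→W3 4, N7→W3 3  ⇒ total 32.
Compare {W1, W2, W3, W4, W5}: total 33.
Compare {W1, W2, W3, W4, W6}: total 33.
No size-5 selection does better; minimum is 32.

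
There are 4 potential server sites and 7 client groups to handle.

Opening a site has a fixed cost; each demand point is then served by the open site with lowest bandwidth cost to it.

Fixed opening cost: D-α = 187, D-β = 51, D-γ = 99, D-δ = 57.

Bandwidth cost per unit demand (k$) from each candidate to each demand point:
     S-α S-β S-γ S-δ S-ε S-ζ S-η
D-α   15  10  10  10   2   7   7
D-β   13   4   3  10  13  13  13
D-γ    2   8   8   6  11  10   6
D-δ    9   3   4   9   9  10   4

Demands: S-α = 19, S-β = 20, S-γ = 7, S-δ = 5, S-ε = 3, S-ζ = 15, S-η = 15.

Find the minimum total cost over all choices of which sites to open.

Open {D-γ, D-δ}: assign each demand point to its cheapest open site.
  S-α→D-γ 19×2=38, S-β→D-δ 20×3=60, S-γ→D-δ 7×4=28, S-δ→D-γ 5×6=30, S-ε→D-δ 3×9=27, S-ζ→D-γ 15×10=150, S-η→D-δ 15×4=60
  bandwidth cost 393, fixed 156 → total 549.
Compare {D-β, D-γ}: bandwidth cost 442 + fixed 150 = 592.
Compare {D-β, D-γ, D-δ}: bandwidth cost 386 + fixed 207 = 593.
Compare {D-δ}: bandwidth cost 541 + fixed 57 = 598.
All other subsets cost ≥ 592. Minimum total cost: 549.

549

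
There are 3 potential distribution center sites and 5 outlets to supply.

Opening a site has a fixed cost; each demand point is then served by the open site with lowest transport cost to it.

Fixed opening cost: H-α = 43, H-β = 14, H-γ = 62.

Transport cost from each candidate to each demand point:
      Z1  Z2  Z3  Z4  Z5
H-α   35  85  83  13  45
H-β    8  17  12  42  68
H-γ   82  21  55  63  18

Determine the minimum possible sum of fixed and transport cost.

Open {H-α, H-β}: assign each demand point to its cheapest open site.
  Z1→H-β 8, Z2→H-β 17, Z3→H-β 12, Z4→H-α 13, Z5→H-α 45
  transport cost 95, fixed 57 → total 152.
Compare {H-β}: transport cost 147 + fixed 14 = 161.
Compare {H-β, H-γ}: transport cost 97 + fixed 76 = 173.
Compare {H-α, H-β, H-γ}: transport cost 68 + fixed 119 = 187.
All other subsets cost ≥ 161. Minimum total cost: 152.

152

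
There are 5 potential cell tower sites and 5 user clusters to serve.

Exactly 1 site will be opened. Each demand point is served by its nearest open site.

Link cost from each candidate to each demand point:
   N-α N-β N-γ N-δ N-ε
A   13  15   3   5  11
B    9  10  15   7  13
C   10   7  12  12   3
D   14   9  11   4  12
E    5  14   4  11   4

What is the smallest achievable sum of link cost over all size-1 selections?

Open {E}.
  N-α→E 5, N-β→E 14, N-γ→E 4, N-δ→E 11, N-ε→E 4  ⇒ total 38.
Compare {C}: total 44.
Compare {A}: total 47.
No size-1 selection does better; minimum is 38.

38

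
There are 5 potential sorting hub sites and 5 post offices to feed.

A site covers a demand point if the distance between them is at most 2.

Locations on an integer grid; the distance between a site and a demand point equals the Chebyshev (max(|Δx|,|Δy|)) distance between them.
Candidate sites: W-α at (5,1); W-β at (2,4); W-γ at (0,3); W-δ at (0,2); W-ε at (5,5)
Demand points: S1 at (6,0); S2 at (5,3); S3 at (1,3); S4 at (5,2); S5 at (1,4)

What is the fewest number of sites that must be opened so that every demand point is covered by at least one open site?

2

Coverage sets (demand points within 2 of each site):
  W-α: {S1, S2, S4}
  W-β: {S3, S5}
  W-γ: {S3, S5}
  W-δ: {S3, S5}
  W-ε: {S2}
No single site covers all 5 demand points.
But {W-α, W-β} covers everything, so the minimum is 2.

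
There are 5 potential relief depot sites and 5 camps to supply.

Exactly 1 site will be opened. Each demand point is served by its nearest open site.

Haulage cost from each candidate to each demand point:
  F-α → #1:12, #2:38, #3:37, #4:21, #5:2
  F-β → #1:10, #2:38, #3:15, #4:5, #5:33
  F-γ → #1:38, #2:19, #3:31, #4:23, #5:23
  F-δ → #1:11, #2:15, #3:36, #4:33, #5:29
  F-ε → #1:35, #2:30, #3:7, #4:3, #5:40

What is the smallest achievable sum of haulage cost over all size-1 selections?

101

Open {F-β}.
  #1→F-β 10, #2→F-β 38, #3→F-β 15, #4→F-β 5, #5→F-β 33  ⇒ total 101.
Compare {F-α}: total 110.
Compare {F-ε}: total 115.
No size-1 selection does better; minimum is 101.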